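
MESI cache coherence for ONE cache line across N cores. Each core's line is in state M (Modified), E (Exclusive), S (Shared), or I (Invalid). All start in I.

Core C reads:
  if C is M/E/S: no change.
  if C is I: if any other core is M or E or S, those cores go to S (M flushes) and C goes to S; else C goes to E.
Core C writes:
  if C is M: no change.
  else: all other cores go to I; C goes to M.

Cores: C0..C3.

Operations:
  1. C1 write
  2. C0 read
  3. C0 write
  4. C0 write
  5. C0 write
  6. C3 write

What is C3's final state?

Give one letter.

Op 1: C1 write [C1 write: invalidate none -> C1=M] -> [I,M,I,I]
Op 2: C0 read [C0 read from I: others=['C1=M'] -> C0=S, others downsized to S] -> [S,S,I,I]
Op 3: C0 write [C0 write: invalidate ['C1=S'] -> C0=M] -> [M,I,I,I]
Op 4: C0 write [C0 write: already M (modified), no change] -> [M,I,I,I]
Op 5: C0 write [C0 write: already M (modified), no change] -> [M,I,I,I]
Op 6: C3 write [C3 write: invalidate ['C0=M'] -> C3=M] -> [I,I,I,M]

Answer: M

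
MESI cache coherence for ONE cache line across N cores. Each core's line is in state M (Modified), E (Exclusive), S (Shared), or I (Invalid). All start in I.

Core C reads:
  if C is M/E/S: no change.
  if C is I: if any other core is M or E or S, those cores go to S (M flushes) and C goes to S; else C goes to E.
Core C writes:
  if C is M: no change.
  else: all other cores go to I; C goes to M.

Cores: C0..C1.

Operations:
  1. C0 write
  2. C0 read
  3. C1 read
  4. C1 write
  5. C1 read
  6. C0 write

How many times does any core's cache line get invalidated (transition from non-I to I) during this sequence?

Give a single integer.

Op 1: C0 write [C0 write: invalidate none -> C0=M] -> [M,I] (invalidations this op: 0; running total: 0)
Op 2: C0 read [C0 read: already in M, no change] -> [M,I] (invalidations this op: 0; running total: 0)
Op 3: C1 read [C1 read from I: others=['C0=M'] -> C1=S, others downsized to S] -> [S,S] (invalidations this op: 0; running total: 0)
Op 4: C1 write [C1 write: invalidate ['C0=S'] -> C1=M] -> [I,M] (invalidations this op: 1; running total: 1)
Op 5: C1 read [C1 read: already in M, no change] -> [I,M] (invalidations this op: 0; running total: 1)
Op 6: C0 write [C0 write: invalidate ['C1=M'] -> C0=M] -> [M,I] (invalidations this op: 1; running total: 2)

Answer: 2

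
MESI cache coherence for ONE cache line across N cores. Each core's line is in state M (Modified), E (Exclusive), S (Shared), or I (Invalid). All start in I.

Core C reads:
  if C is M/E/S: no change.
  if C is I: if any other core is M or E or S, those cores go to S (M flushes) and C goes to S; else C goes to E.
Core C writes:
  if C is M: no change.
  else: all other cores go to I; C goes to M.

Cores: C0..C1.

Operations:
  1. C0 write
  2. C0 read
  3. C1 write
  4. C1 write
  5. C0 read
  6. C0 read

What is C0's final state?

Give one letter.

Answer: S

Derivation:
Op 1: C0 write [C0 write: invalidate none -> C0=M] -> [M,I]
Op 2: C0 read [C0 read: already in M, no change] -> [M,I]
Op 3: C1 write [C1 write: invalidate ['C0=M'] -> C1=M] -> [I,M]
Op 4: C1 write [C1 write: already M (modified), no change] -> [I,M]
Op 5: C0 read [C0 read from I: others=['C1=M'] -> C0=S, others downsized to S] -> [S,S]
Op 6: C0 read [C0 read: already in S, no change] -> [S,S]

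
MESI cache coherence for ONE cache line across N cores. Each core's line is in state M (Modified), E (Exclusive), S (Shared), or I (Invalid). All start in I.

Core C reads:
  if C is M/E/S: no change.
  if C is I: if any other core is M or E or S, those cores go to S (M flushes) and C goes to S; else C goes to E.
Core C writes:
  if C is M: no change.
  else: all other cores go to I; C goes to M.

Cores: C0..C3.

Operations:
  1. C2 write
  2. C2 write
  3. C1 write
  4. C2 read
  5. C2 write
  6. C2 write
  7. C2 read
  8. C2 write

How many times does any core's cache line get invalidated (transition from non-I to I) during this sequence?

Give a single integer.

Op 1: C2 write [C2 write: invalidate none -> C2=M] -> [I,I,M,I] (invalidations this op: 0; running total: 0)
Op 2: C2 write [C2 write: already M (modified), no change] -> [I,I,M,I] (invalidations this op: 0; running total: 0)
Op 3: C1 write [C1 write: invalidate ['C2=M'] -> C1=M] -> [I,M,I,I] (invalidations this op: 1; running total: 1)
Op 4: C2 read [C2 read from I: others=['C1=M'] -> C2=S, others downsized to S] -> [I,S,S,I] (invalidations this op: 0; running total: 1)
Op 5: C2 write [C2 write: invalidate ['C1=S'] -> C2=M] -> [I,I,M,I] (invalidations this op: 1; running total: 2)
Op 6: C2 write [C2 write: already M (modified), no change] -> [I,I,M,I] (invalidations this op: 0; running total: 2)
Op 7: C2 read [C2 read: already in M, no change] -> [I,I,M,I] (invalidations this op: 0; running total: 2)
Op 8: C2 write [C2 write: already M (modified), no change] -> [I,I,M,I] (invalidations this op: 0; running total: 2)

Answer: 2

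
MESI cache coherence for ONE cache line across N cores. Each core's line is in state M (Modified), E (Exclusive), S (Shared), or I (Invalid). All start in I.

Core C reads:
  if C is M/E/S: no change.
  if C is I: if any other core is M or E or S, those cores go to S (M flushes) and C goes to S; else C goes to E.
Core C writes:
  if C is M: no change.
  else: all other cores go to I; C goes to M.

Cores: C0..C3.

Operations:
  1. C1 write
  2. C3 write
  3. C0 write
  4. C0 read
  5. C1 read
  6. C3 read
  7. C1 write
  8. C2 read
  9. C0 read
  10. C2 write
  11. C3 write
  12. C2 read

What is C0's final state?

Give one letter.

Answer: I

Derivation:
Op 1: C1 write [C1 write: invalidate none -> C1=M] -> [I,M,I,I]
Op 2: C3 write [C3 write: invalidate ['C1=M'] -> C3=M] -> [I,I,I,M]
Op 3: C0 write [C0 write: invalidate ['C3=M'] -> C0=M] -> [M,I,I,I]
Op 4: C0 read [C0 read: already in M, no change] -> [M,I,I,I]
Op 5: C1 read [C1 read from I: others=['C0=M'] -> C1=S, others downsized to S] -> [S,S,I,I]
Op 6: C3 read [C3 read from I: others=['C0=S', 'C1=S'] -> C3=S, others downsized to S] -> [S,S,I,S]
Op 7: C1 write [C1 write: invalidate ['C0=S', 'C3=S'] -> C1=M] -> [I,M,I,I]
Op 8: C2 read [C2 read from I: others=['C1=M'] -> C2=S, others downsized to S] -> [I,S,S,I]
Op 9: C0 read [C0 read from I: others=['C1=S', 'C2=S'] -> C0=S, others downsized to S] -> [S,S,S,I]
Op 10: C2 write [C2 write: invalidate ['C0=S', 'C1=S'] -> C2=M] -> [I,I,M,I]
Op 11: C3 write [C3 write: invalidate ['C2=M'] -> C3=M] -> [I,I,I,M]
Op 12: C2 read [C2 read from I: others=['C3=M'] -> C2=S, others downsized to S] -> [I,I,S,S]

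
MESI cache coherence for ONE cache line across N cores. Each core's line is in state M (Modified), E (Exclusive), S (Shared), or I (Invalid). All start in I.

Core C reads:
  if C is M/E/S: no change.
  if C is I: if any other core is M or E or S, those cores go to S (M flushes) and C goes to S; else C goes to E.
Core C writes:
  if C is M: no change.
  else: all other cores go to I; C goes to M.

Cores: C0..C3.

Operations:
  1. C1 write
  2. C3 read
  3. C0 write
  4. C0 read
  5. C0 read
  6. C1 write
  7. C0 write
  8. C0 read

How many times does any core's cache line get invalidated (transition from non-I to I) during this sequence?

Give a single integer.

Op 1: C1 write [C1 write: invalidate none -> C1=M] -> [I,M,I,I] (invalidations this op: 0; running total: 0)
Op 2: C3 read [C3 read from I: others=['C1=M'] -> C3=S, others downsized to S] -> [I,S,I,S] (invalidations this op: 0; running total: 0)
Op 3: C0 write [C0 write: invalidate ['C1=S', 'C3=S'] -> C0=M] -> [M,I,I,I] (invalidations this op: 2; running total: 2)
Op 4: C0 read [C0 read: already in M, no change] -> [M,I,I,I] (invalidations this op: 0; running total: 2)
Op 5: C0 read [C0 read: already in M, no change] -> [M,I,I,I] (invalidations this op: 0; running total: 2)
Op 6: C1 write [C1 write: invalidate ['C0=M'] -> C1=M] -> [I,M,I,I] (invalidations this op: 1; running total: 3)
Op 7: C0 write [C0 write: invalidate ['C1=M'] -> C0=M] -> [M,I,I,I] (invalidations this op: 1; running total: 4)
Op 8: C0 read [C0 read: already in M, no change] -> [M,I,I,I] (invalidations this op: 0; running total: 4)

Answer: 4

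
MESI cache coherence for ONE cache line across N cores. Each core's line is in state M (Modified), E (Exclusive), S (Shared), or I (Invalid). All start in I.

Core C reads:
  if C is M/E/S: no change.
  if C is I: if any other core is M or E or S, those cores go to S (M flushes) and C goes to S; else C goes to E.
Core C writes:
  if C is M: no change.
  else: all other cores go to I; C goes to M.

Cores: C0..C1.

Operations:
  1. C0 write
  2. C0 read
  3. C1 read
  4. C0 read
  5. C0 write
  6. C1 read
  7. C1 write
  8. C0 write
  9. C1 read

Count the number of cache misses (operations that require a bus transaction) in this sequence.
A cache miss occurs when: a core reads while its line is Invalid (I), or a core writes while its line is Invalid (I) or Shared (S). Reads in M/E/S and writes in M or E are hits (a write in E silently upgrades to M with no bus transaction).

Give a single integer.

Answer: 7

Derivation:
Op 1: C0 write [C0 write: invalidate none -> C0=M] -> [M,I] [MISS #1: write from I]
Op 2: C0 read [C0 read: already in M, no change] -> [M,I] [hit: read from M]
Op 3: C1 read [C1 read from I: others=['C0=M'] -> C1=S, others downsized to S] -> [S,S] [MISS #2: read from I]
Op 4: C0 read [C0 read: already in S, no change] -> [S,S] [hit: read from S]
Op 5: C0 write [C0 write: invalidate ['C1=S'] -> C0=M] -> [M,I] [MISS #3: write from S]
Op 6: C1 read [C1 read from I: others=['C0=M'] -> C1=S, others downsized to S] -> [S,S] [MISS #4: read from I]
Op 7: C1 write [C1 write: invalidate ['C0=S'] -> C1=M] -> [I,M] [MISS #5: write from S]
Op 8: C0 write [C0 write: invalidate ['C1=M'] -> C0=M] -> [M,I] [MISS #6: write from I]
Op 9: C1 read [C1 read from I: others=['C0=M'] -> C1=S, others downsized to S] -> [S,S] [MISS #7: read from I]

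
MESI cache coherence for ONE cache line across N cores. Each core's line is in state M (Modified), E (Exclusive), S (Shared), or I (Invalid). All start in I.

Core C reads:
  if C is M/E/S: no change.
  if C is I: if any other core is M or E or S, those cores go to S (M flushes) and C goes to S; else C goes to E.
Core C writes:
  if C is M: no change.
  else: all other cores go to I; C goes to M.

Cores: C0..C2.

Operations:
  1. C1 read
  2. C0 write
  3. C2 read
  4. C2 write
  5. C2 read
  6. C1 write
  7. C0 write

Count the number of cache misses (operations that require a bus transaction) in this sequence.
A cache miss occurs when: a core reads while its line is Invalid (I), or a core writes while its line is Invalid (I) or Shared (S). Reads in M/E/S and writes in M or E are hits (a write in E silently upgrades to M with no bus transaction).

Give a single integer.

Op 1: C1 read [C1 read from I: no other sharers -> C1=E (exclusive)] -> [I,E,I] [MISS #1: read from I]
Op 2: C0 write [C0 write: invalidate ['C1=E'] -> C0=M] -> [M,I,I] [MISS #2: write from I]
Op 3: C2 read [C2 read from I: others=['C0=M'] -> C2=S, others downsized to S] -> [S,I,S] [MISS #3: read from I]
Op 4: C2 write [C2 write: invalidate ['C0=S'] -> C2=M] -> [I,I,M] [MISS #4: write from S]
Op 5: C2 read [C2 read: already in M, no change] -> [I,I,M] [hit: read from M]
Op 6: C1 write [C1 write: invalidate ['C2=M'] -> C1=M] -> [I,M,I] [MISS #5: write from I]
Op 7: C0 write [C0 write: invalidate ['C1=M'] -> C0=M] -> [M,I,I] [MISS #6: write from I]

Answer: 6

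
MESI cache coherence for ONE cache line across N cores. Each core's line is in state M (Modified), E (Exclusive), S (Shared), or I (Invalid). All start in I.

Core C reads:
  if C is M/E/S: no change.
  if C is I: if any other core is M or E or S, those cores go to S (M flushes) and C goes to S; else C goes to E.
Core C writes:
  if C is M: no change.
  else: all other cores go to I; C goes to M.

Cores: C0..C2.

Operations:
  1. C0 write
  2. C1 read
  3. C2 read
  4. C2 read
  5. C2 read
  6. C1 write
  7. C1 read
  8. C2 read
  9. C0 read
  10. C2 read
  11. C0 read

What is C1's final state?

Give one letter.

Op 1: C0 write [C0 write: invalidate none -> C0=M] -> [M,I,I]
Op 2: C1 read [C1 read from I: others=['C0=M'] -> C1=S, others downsized to S] -> [S,S,I]
Op 3: C2 read [C2 read from I: others=['C0=S', 'C1=S'] -> C2=S, others downsized to S] -> [S,S,S]
Op 4: C2 read [C2 read: already in S, no change] -> [S,S,S]
Op 5: C2 read [C2 read: already in S, no change] -> [S,S,S]
Op 6: C1 write [C1 write: invalidate ['C0=S', 'C2=S'] -> C1=M] -> [I,M,I]
Op 7: C1 read [C1 read: already in M, no change] -> [I,M,I]
Op 8: C2 read [C2 read from I: others=['C1=M'] -> C2=S, others downsized to S] -> [I,S,S]
Op 9: C0 read [C0 read from I: others=['C1=S', 'C2=S'] -> C0=S, others downsized to S] -> [S,S,S]
Op 10: C2 read [C2 read: already in S, no change] -> [S,S,S]
Op 11: C0 read [C0 read: already in S, no change] -> [S,S,S]

Answer: S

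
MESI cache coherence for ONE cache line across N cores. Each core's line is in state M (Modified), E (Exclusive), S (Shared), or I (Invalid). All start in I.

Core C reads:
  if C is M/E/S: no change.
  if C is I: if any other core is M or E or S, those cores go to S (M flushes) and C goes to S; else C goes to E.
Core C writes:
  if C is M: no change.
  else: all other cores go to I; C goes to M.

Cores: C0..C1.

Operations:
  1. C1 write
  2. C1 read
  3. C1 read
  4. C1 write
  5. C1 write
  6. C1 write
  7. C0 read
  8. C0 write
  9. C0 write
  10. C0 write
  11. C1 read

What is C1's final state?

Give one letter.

Answer: S

Derivation:
Op 1: C1 write [C1 write: invalidate none -> C1=M] -> [I,M]
Op 2: C1 read [C1 read: already in M, no change] -> [I,M]
Op 3: C1 read [C1 read: already in M, no change] -> [I,M]
Op 4: C1 write [C1 write: already M (modified), no change] -> [I,M]
Op 5: C1 write [C1 write: already M (modified), no change] -> [I,M]
Op 6: C1 write [C1 write: already M (modified), no change] -> [I,M]
Op 7: C0 read [C0 read from I: others=['C1=M'] -> C0=S, others downsized to S] -> [S,S]
Op 8: C0 write [C0 write: invalidate ['C1=S'] -> C0=M] -> [M,I]
Op 9: C0 write [C0 write: already M (modified), no change] -> [M,I]
Op 10: C0 write [C0 write: already M (modified), no change] -> [M,I]
Op 11: C1 read [C1 read from I: others=['C0=M'] -> C1=S, others downsized to S] -> [S,S]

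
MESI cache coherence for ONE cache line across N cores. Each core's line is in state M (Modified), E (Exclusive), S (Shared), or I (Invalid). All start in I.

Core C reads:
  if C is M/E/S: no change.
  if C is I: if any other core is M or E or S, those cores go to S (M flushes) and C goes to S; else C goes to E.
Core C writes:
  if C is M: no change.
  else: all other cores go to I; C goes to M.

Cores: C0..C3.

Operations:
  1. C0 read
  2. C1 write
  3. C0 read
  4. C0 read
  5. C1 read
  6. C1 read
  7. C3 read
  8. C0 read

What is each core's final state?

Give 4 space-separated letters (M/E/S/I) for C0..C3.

Op 1: C0 read [C0 read from I: no other sharers -> C0=E (exclusive)] -> [E,I,I,I]
Op 2: C1 write [C1 write: invalidate ['C0=E'] -> C1=M] -> [I,M,I,I]
Op 3: C0 read [C0 read from I: others=['C1=M'] -> C0=S, others downsized to S] -> [S,S,I,I]
Op 4: C0 read [C0 read: already in S, no change] -> [S,S,I,I]
Op 5: C1 read [C1 read: already in S, no change] -> [S,S,I,I]
Op 6: C1 read [C1 read: already in S, no change] -> [S,S,I,I]
Op 7: C3 read [C3 read from I: others=['C0=S', 'C1=S'] -> C3=S, others downsized to S] -> [S,S,I,S]
Op 8: C0 read [C0 read: already in S, no change] -> [S,S,I,S]

Answer: S S I S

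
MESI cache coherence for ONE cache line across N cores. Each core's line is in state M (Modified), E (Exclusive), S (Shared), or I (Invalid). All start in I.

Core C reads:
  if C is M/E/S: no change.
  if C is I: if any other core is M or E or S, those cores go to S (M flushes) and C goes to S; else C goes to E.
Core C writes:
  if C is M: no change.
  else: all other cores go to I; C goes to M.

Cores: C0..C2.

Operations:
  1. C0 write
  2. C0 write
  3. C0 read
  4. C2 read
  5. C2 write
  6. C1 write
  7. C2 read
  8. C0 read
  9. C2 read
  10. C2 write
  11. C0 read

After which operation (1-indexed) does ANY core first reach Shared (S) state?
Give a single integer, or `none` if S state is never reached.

Op 1: C0 write [C0 write: invalidate none -> C0=M] -> [M,I,I]
Op 2: C0 write [C0 write: already M (modified), no change] -> [M,I,I]
Op 3: C0 read [C0 read: already in M, no change] -> [M,I,I]
Op 4: C2 read [C2 read from I: others=['C0=M'] -> C2=S, others downsized to S] -> [S,I,S]
  -> First S state at op 4; remaining ops need not be traced.

Answer: 4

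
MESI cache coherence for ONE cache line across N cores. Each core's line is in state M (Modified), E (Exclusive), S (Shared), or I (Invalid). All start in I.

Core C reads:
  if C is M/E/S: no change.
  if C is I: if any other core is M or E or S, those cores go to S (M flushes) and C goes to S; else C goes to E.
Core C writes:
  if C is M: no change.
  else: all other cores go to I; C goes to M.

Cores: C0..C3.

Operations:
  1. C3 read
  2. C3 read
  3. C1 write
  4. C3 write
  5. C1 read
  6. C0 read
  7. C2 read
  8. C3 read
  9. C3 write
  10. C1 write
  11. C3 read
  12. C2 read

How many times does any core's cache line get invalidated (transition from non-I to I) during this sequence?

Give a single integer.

Answer: 6

Derivation:
Op 1: C3 read [C3 read from I: no other sharers -> C3=E (exclusive)] -> [I,I,I,E] (invalidations this op: 0; running total: 0)
Op 2: C3 read [C3 read: already in E, no change] -> [I,I,I,E] (invalidations this op: 0; running total: 0)
Op 3: C1 write [C1 write: invalidate ['C3=E'] -> C1=M] -> [I,M,I,I] (invalidations this op: 1; running total: 1)
Op 4: C3 write [C3 write: invalidate ['C1=M'] -> C3=M] -> [I,I,I,M] (invalidations this op: 1; running total: 2)
Op 5: C1 read [C1 read from I: others=['C3=M'] -> C1=S, others downsized to S] -> [I,S,I,S] (invalidations this op: 0; running total: 2)
Op 6: C0 read [C0 read from I: others=['C1=S', 'C3=S'] -> C0=S, others downsized to S] -> [S,S,I,S] (invalidations this op: 0; running total: 2)
Op 7: C2 read [C2 read from I: others=['C0=S', 'C1=S', 'C3=S'] -> C2=S, others downsized to S] -> [S,S,S,S] (invalidations this op: 0; running total: 2)
Op 8: C3 read [C3 read: already in S, no change] -> [S,S,S,S] (invalidations this op: 0; running total: 2)
Op 9: C3 write [C3 write: invalidate ['C0=S', 'C1=S', 'C2=S'] -> C3=M] -> [I,I,I,M] (invalidations this op: 3; running total: 5)
Op 10: C1 write [C1 write: invalidate ['C3=M'] -> C1=M] -> [I,M,I,I] (invalidations this op: 1; running total: 6)
Op 11: C3 read [C3 read from I: others=['C1=M'] -> C3=S, others downsized to S] -> [I,S,I,S] (invalidations this op: 0; running total: 6)
Op 12: C2 read [C2 read from I: others=['C1=S', 'C3=S'] -> C2=S, others downsized to S] -> [I,S,S,S] (invalidations this op: 0; running total: 6)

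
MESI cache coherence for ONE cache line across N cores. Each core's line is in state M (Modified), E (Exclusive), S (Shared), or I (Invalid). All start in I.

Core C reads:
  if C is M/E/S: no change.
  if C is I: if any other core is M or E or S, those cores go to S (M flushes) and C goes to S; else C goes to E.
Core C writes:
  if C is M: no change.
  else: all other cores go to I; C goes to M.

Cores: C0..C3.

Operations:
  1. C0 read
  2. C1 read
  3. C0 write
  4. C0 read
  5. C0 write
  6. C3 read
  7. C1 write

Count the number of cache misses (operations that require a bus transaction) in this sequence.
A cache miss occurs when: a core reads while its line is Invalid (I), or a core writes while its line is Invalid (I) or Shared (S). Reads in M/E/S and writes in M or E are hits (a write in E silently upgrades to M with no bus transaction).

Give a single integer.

Answer: 5

Derivation:
Op 1: C0 read [C0 read from I: no other sharers -> C0=E (exclusive)] -> [E,I,I,I] [MISS #1: read from I]
Op 2: C1 read [C1 read from I: others=['C0=E'] -> C1=S, others downsized to S] -> [S,S,I,I] [MISS #2: read from I]
Op 3: C0 write [C0 write: invalidate ['C1=S'] -> C0=M] -> [M,I,I,I] [MISS #3: write from S]
Op 4: C0 read [C0 read: already in M, no change] -> [M,I,I,I] [hit: read from M]
Op 5: C0 write [C0 write: already M (modified), no change] -> [M,I,I,I] [hit: write from M]
Op 6: C3 read [C3 read from I: others=['C0=M'] -> C3=S, others downsized to S] -> [S,I,I,S] [MISS #4: read from I]
Op 7: C1 write [C1 write: invalidate ['C0=S', 'C3=S'] -> C1=M] -> [I,M,I,I] [MISS #5: write from I]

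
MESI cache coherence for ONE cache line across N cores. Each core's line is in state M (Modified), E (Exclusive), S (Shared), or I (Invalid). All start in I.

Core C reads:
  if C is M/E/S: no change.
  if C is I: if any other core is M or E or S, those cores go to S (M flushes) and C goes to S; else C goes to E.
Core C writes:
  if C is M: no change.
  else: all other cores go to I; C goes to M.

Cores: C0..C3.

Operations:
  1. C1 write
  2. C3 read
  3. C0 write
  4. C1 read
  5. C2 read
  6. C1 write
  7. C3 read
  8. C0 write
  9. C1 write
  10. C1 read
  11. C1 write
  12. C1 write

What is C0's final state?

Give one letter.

Op 1: C1 write [C1 write: invalidate none -> C1=M] -> [I,M,I,I]
Op 2: C3 read [C3 read from I: others=['C1=M'] -> C3=S, others downsized to S] -> [I,S,I,S]
Op 3: C0 write [C0 write: invalidate ['C1=S', 'C3=S'] -> C0=M] -> [M,I,I,I]
Op 4: C1 read [C1 read from I: others=['C0=M'] -> C1=S, others downsized to S] -> [S,S,I,I]
Op 5: C2 read [C2 read from I: others=['C0=S', 'C1=S'] -> C2=S, others downsized to S] -> [S,S,S,I]
Op 6: C1 write [C1 write: invalidate ['C0=S', 'C2=S'] -> C1=M] -> [I,M,I,I]
Op 7: C3 read [C3 read from I: others=['C1=M'] -> C3=S, others downsized to S] -> [I,S,I,S]
Op 8: C0 write [C0 write: invalidate ['C1=S', 'C3=S'] -> C0=M] -> [M,I,I,I]
Op 9: C1 write [C1 write: invalidate ['C0=M'] -> C1=M] -> [I,M,I,I]
Op 10: C1 read [C1 read: already in M, no change] -> [I,M,I,I]
Op 11: C1 write [C1 write: already M (modified), no change] -> [I,M,I,I]
Op 12: C1 write [C1 write: already M (modified), no change] -> [I,M,I,I]

Answer: I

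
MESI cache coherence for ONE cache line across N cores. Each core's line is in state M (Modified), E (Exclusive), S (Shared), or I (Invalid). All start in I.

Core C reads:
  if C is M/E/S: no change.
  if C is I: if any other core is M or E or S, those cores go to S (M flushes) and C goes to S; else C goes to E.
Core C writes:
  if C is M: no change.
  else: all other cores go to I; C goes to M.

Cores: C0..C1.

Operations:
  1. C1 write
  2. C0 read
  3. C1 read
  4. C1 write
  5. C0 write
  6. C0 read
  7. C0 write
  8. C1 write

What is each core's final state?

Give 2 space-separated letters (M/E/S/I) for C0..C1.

Answer: I M

Derivation:
Op 1: C1 write [C1 write: invalidate none -> C1=M] -> [I,M]
Op 2: C0 read [C0 read from I: others=['C1=M'] -> C0=S, others downsized to S] -> [S,S]
Op 3: C1 read [C1 read: already in S, no change] -> [S,S]
Op 4: C1 write [C1 write: invalidate ['C0=S'] -> C1=M] -> [I,M]
Op 5: C0 write [C0 write: invalidate ['C1=M'] -> C0=M] -> [M,I]
Op 6: C0 read [C0 read: already in M, no change] -> [M,I]
Op 7: C0 write [C0 write: already M (modified), no change] -> [M,I]
Op 8: C1 write [C1 write: invalidate ['C0=M'] -> C1=M] -> [I,M]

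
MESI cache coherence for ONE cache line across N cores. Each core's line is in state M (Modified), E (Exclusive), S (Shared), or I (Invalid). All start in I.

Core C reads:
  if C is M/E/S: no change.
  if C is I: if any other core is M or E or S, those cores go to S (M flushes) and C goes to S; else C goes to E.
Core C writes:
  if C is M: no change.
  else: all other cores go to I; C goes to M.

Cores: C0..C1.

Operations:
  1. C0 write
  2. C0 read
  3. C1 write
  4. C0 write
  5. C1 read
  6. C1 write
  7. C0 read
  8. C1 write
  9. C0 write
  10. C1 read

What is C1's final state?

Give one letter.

Op 1: C0 write [C0 write: invalidate none -> C0=M] -> [M,I]
Op 2: C0 read [C0 read: already in M, no change] -> [M,I]
Op 3: C1 write [C1 write: invalidate ['C0=M'] -> C1=M] -> [I,M]
Op 4: C0 write [C0 write: invalidate ['C1=M'] -> C0=M] -> [M,I]
Op 5: C1 read [C1 read from I: others=['C0=M'] -> C1=S, others downsized to S] -> [S,S]
Op 6: C1 write [C1 write: invalidate ['C0=S'] -> C1=M] -> [I,M]
Op 7: C0 read [C0 read from I: others=['C1=M'] -> C0=S, others downsized to S] -> [S,S]
Op 8: C1 write [C1 write: invalidate ['C0=S'] -> C1=M] -> [I,M]
Op 9: C0 write [C0 write: invalidate ['C1=M'] -> C0=M] -> [M,I]
Op 10: C1 read [C1 read from I: others=['C0=M'] -> C1=S, others downsized to S] -> [S,S]

Answer: S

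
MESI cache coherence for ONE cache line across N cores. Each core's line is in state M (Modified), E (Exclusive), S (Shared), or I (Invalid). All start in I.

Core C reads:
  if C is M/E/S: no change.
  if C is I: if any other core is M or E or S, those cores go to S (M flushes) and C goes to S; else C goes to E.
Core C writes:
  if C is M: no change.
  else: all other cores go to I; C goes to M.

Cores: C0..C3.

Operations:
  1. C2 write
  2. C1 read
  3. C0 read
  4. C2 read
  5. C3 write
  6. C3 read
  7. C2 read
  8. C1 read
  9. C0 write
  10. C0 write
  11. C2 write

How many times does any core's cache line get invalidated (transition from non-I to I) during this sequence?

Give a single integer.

Op 1: C2 write [C2 write: invalidate none -> C2=M] -> [I,I,M,I] (invalidations this op: 0; running total: 0)
Op 2: C1 read [C1 read from I: others=['C2=M'] -> C1=S, others downsized to S] -> [I,S,S,I] (invalidations this op: 0; running total: 0)
Op 3: C0 read [C0 read from I: others=['C1=S', 'C2=S'] -> C0=S, others downsized to S] -> [S,S,S,I] (invalidations this op: 0; running total: 0)
Op 4: C2 read [C2 read: already in S, no change] -> [S,S,S,I] (invalidations this op: 0; running total: 0)
Op 5: C3 write [C3 write: invalidate ['C0=S', 'C1=S', 'C2=S'] -> C3=M] -> [I,I,I,M] (invalidations this op: 3; running total: 3)
Op 6: C3 read [C3 read: already in M, no change] -> [I,I,I,M] (invalidations this op: 0; running total: 3)
Op 7: C2 read [C2 read from I: others=['C3=M'] -> C2=S, others downsized to S] -> [I,I,S,S] (invalidations this op: 0; running total: 3)
Op 8: C1 read [C1 read from I: others=['C2=S', 'C3=S'] -> C1=S, others downsized to S] -> [I,S,S,S] (invalidations this op: 0; running total: 3)
Op 9: C0 write [C0 write: invalidate ['C1=S', 'C2=S', 'C3=S'] -> C0=M] -> [M,I,I,I] (invalidations this op: 3; running total: 6)
Op 10: C0 write [C0 write: already M (modified), no change] -> [M,I,I,I] (invalidations this op: 0; running total: 6)
Op 11: C2 write [C2 write: invalidate ['C0=M'] -> C2=M] -> [I,I,M,I] (invalidations this op: 1; running total: 7)

Answer: 7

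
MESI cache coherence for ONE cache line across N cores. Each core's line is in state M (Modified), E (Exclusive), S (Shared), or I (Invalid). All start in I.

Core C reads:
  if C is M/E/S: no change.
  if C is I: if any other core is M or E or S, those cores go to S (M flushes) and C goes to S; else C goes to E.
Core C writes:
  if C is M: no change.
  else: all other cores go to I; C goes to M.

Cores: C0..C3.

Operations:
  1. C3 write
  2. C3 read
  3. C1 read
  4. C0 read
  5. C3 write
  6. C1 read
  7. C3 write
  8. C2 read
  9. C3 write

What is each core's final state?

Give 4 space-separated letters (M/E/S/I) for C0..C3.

Op 1: C3 write [C3 write: invalidate none -> C3=M] -> [I,I,I,M]
Op 2: C3 read [C3 read: already in M, no change] -> [I,I,I,M]
Op 3: C1 read [C1 read from I: others=['C3=M'] -> C1=S, others downsized to S] -> [I,S,I,S]
Op 4: C0 read [C0 read from I: others=['C1=S', 'C3=S'] -> C0=S, others downsized to S] -> [S,S,I,S]
Op 5: C3 write [C3 write: invalidate ['C0=S', 'C1=S'] -> C3=M] -> [I,I,I,M]
Op 6: C1 read [C1 read from I: others=['C3=M'] -> C1=S, others downsized to S] -> [I,S,I,S]
Op 7: C3 write [C3 write: invalidate ['C1=S'] -> C3=M] -> [I,I,I,M]
Op 8: C2 read [C2 read from I: others=['C3=M'] -> C2=S, others downsized to S] -> [I,I,S,S]
Op 9: C3 write [C3 write: invalidate ['C2=S'] -> C3=M] -> [I,I,I,M]

Answer: I I I M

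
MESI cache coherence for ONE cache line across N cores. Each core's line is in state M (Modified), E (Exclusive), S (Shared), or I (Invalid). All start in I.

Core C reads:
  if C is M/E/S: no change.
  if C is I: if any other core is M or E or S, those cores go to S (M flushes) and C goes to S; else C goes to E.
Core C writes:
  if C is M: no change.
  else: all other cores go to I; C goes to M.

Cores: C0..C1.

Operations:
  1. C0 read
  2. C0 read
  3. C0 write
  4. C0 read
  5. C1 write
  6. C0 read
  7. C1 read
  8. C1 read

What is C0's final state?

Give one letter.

Answer: S

Derivation:
Op 1: C0 read [C0 read from I: no other sharers -> C0=E (exclusive)] -> [E,I]
Op 2: C0 read [C0 read: already in E, no change] -> [E,I]
Op 3: C0 write [C0 write: invalidate none -> C0=M] -> [M,I]
Op 4: C0 read [C0 read: already in M, no change] -> [M,I]
Op 5: C1 write [C1 write: invalidate ['C0=M'] -> C1=M] -> [I,M]
Op 6: C0 read [C0 read from I: others=['C1=M'] -> C0=S, others downsized to S] -> [S,S]
Op 7: C1 read [C1 read: already in S, no change] -> [S,S]
Op 8: C1 read [C1 read: already in S, no change] -> [S,S]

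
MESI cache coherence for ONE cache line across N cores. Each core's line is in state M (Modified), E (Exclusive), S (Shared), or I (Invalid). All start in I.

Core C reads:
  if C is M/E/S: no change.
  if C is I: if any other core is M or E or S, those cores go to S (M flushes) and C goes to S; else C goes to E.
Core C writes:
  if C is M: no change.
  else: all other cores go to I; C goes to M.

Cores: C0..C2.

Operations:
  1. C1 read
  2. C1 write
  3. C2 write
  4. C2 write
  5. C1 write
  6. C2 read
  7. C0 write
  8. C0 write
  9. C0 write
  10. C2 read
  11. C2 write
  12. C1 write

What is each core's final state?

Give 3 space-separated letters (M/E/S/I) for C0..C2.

Op 1: C1 read [C1 read from I: no other sharers -> C1=E (exclusive)] -> [I,E,I]
Op 2: C1 write [C1 write: invalidate none -> C1=M] -> [I,M,I]
Op 3: C2 write [C2 write: invalidate ['C1=M'] -> C2=M] -> [I,I,M]
Op 4: C2 write [C2 write: already M (modified), no change] -> [I,I,M]
Op 5: C1 write [C1 write: invalidate ['C2=M'] -> C1=M] -> [I,M,I]
Op 6: C2 read [C2 read from I: others=['C1=M'] -> C2=S, others downsized to S] -> [I,S,S]
Op 7: C0 write [C0 write: invalidate ['C1=S', 'C2=S'] -> C0=M] -> [M,I,I]
Op 8: C0 write [C0 write: already M (modified), no change] -> [M,I,I]
Op 9: C0 write [C0 write: already M (modified), no change] -> [M,I,I]
Op 10: C2 read [C2 read from I: others=['C0=M'] -> C2=S, others downsized to S] -> [S,I,S]
Op 11: C2 write [C2 write: invalidate ['C0=S'] -> C2=M] -> [I,I,M]
Op 12: C1 write [C1 write: invalidate ['C2=M'] -> C1=M] -> [I,M,I]

Answer: I M I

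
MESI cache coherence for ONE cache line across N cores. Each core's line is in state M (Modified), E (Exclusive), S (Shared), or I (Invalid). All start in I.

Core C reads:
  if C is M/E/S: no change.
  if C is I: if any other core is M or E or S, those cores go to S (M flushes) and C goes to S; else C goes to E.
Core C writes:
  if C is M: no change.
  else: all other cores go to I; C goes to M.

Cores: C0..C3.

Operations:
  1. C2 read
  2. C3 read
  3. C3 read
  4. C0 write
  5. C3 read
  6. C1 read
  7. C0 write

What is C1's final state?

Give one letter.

Op 1: C2 read [C2 read from I: no other sharers -> C2=E (exclusive)] -> [I,I,E,I]
Op 2: C3 read [C3 read from I: others=['C2=E'] -> C3=S, others downsized to S] -> [I,I,S,S]
Op 3: C3 read [C3 read: already in S, no change] -> [I,I,S,S]
Op 4: C0 write [C0 write: invalidate ['C2=S', 'C3=S'] -> C0=M] -> [M,I,I,I]
Op 5: C3 read [C3 read from I: others=['C0=M'] -> C3=S, others downsized to S] -> [S,I,I,S]
Op 6: C1 read [C1 read from I: others=['C0=S', 'C3=S'] -> C1=S, others downsized to S] -> [S,S,I,S]
Op 7: C0 write [C0 write: invalidate ['C1=S', 'C3=S'] -> C0=M] -> [M,I,I,I]

Answer: I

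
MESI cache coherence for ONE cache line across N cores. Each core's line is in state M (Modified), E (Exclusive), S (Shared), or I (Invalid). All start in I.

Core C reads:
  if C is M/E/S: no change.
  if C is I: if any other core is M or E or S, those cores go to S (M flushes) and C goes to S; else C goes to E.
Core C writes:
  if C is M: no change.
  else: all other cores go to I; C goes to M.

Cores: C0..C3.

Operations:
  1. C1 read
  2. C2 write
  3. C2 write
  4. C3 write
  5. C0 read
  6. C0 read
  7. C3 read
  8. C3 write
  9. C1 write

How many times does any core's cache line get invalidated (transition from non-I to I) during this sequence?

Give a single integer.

Op 1: C1 read [C1 read from I: no other sharers -> C1=E (exclusive)] -> [I,E,I,I] (invalidations this op: 0; running total: 0)
Op 2: C2 write [C2 write: invalidate ['C1=E'] -> C2=M] -> [I,I,M,I] (invalidations this op: 1; running total: 1)
Op 3: C2 write [C2 write: already M (modified), no change] -> [I,I,M,I] (invalidations this op: 0; running total: 1)
Op 4: C3 write [C3 write: invalidate ['C2=M'] -> C3=M] -> [I,I,I,M] (invalidations this op: 1; running total: 2)
Op 5: C0 read [C0 read from I: others=['C3=M'] -> C0=S, others downsized to S] -> [S,I,I,S] (invalidations this op: 0; running total: 2)
Op 6: C0 read [C0 read: already in S, no change] -> [S,I,I,S] (invalidations this op: 0; running total: 2)
Op 7: C3 read [C3 read: already in S, no change] -> [S,I,I,S] (invalidations this op: 0; running total: 2)
Op 8: C3 write [C3 write: invalidate ['C0=S'] -> C3=M] -> [I,I,I,M] (invalidations this op: 1; running total: 3)
Op 9: C1 write [C1 write: invalidate ['C3=M'] -> C1=M] -> [I,M,I,I] (invalidations this op: 1; running total: 4)

Answer: 4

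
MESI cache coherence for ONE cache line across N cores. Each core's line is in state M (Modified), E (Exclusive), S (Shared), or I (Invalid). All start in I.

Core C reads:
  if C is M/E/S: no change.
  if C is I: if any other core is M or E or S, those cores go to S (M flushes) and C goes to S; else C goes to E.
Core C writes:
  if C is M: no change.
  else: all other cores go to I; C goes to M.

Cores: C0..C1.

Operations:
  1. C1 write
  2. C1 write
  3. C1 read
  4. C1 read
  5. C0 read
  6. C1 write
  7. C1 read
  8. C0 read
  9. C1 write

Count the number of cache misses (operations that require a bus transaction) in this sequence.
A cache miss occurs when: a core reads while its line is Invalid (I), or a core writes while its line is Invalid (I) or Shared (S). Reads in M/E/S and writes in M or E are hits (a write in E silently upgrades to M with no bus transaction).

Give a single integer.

Op 1: C1 write [C1 write: invalidate none -> C1=M] -> [I,M] [MISS #1: write from I]
Op 2: C1 write [C1 write: already M (modified), no change] -> [I,M] [hit: write from M]
Op 3: C1 read [C1 read: already in M, no change] -> [I,M] [hit: read from M]
Op 4: C1 read [C1 read: already in M, no change] -> [I,M] [hit: read from M]
Op 5: C0 read [C0 read from I: others=['C1=M'] -> C0=S, others downsized to S] -> [S,S] [MISS #2: read from I]
Op 6: C1 write [C1 write: invalidate ['C0=S'] -> C1=M] -> [I,M] [MISS #3: write from S]
Op 7: C1 read [C1 read: already in M, no change] -> [I,M] [hit: read from M]
Op 8: C0 read [C0 read from I: others=['C1=M'] -> C0=S, others downsized to S] -> [S,S] [MISS #4: read from I]
Op 9: C1 write [C1 write: invalidate ['C0=S'] -> C1=M] -> [I,M] [MISS #5: write from S]

Answer: 5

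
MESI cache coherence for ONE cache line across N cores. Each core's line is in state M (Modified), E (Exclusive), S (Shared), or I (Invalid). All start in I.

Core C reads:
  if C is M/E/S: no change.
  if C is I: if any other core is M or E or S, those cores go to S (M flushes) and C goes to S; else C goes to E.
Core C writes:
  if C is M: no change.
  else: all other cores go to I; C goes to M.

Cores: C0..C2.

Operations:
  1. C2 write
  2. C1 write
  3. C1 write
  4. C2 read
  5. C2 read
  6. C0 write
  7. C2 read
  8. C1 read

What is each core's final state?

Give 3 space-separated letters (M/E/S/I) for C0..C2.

Answer: S S S

Derivation:
Op 1: C2 write [C2 write: invalidate none -> C2=M] -> [I,I,M]
Op 2: C1 write [C1 write: invalidate ['C2=M'] -> C1=M] -> [I,M,I]
Op 3: C1 write [C1 write: already M (modified), no change] -> [I,M,I]
Op 4: C2 read [C2 read from I: others=['C1=M'] -> C2=S, others downsized to S] -> [I,S,S]
Op 5: C2 read [C2 read: already in S, no change] -> [I,S,S]
Op 6: C0 write [C0 write: invalidate ['C1=S', 'C2=S'] -> C0=M] -> [M,I,I]
Op 7: C2 read [C2 read from I: others=['C0=M'] -> C2=S, others downsized to S] -> [S,I,S]
Op 8: C1 read [C1 read from I: others=['C0=S', 'C2=S'] -> C1=S, others downsized to S] -> [S,S,S]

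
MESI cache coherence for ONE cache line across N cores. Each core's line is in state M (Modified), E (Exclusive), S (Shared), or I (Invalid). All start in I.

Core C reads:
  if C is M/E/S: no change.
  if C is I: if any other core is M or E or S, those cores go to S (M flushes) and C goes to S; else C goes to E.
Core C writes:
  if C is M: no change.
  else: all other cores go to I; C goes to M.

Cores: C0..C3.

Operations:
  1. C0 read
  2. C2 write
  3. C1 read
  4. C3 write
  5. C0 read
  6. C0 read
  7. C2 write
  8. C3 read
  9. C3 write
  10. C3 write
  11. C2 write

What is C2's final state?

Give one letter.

Answer: M

Derivation:
Op 1: C0 read [C0 read from I: no other sharers -> C0=E (exclusive)] -> [E,I,I,I]
Op 2: C2 write [C2 write: invalidate ['C0=E'] -> C2=M] -> [I,I,M,I]
Op 3: C1 read [C1 read from I: others=['C2=M'] -> C1=S, others downsized to S] -> [I,S,S,I]
Op 4: C3 write [C3 write: invalidate ['C1=S', 'C2=S'] -> C3=M] -> [I,I,I,M]
Op 5: C0 read [C0 read from I: others=['C3=M'] -> C0=S, others downsized to S] -> [S,I,I,S]
Op 6: C0 read [C0 read: already in S, no change] -> [S,I,I,S]
Op 7: C2 write [C2 write: invalidate ['C0=S', 'C3=S'] -> C2=M] -> [I,I,M,I]
Op 8: C3 read [C3 read from I: others=['C2=M'] -> C3=S, others downsized to S] -> [I,I,S,S]
Op 9: C3 write [C3 write: invalidate ['C2=S'] -> C3=M] -> [I,I,I,M]
Op 10: C3 write [C3 write: already M (modified), no change] -> [I,I,I,M]
Op 11: C2 write [C2 write: invalidate ['C3=M'] -> C2=M] -> [I,I,M,I]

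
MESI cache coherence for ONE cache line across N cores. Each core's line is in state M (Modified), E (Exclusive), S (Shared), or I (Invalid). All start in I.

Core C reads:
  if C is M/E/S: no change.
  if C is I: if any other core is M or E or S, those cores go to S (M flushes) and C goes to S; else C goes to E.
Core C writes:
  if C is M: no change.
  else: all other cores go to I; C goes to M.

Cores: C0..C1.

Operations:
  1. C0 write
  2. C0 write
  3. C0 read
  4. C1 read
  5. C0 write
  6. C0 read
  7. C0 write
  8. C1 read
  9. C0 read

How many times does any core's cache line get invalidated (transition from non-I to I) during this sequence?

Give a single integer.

Op 1: C0 write [C0 write: invalidate none -> C0=M] -> [M,I] (invalidations this op: 0; running total: 0)
Op 2: C0 write [C0 write: already M (modified), no change] -> [M,I] (invalidations this op: 0; running total: 0)
Op 3: C0 read [C0 read: already in M, no change] -> [M,I] (invalidations this op: 0; running total: 0)
Op 4: C1 read [C1 read from I: others=['C0=M'] -> C1=S, others downsized to S] -> [S,S] (invalidations this op: 0; running total: 0)
Op 5: C0 write [C0 write: invalidate ['C1=S'] -> C0=M] -> [M,I] (invalidations this op: 1; running total: 1)
Op 6: C0 read [C0 read: already in M, no change] -> [M,I] (invalidations this op: 0; running total: 1)
Op 7: C0 write [C0 write: already M (modified), no change] -> [M,I] (invalidations this op: 0; running total: 1)
Op 8: C1 read [C1 read from I: others=['C0=M'] -> C1=S, others downsized to S] -> [S,S] (invalidations this op: 0; running total: 1)
Op 9: C0 read [C0 read: already in S, no change] -> [S,S] (invalidations this op: 0; running total: 1)

Answer: 1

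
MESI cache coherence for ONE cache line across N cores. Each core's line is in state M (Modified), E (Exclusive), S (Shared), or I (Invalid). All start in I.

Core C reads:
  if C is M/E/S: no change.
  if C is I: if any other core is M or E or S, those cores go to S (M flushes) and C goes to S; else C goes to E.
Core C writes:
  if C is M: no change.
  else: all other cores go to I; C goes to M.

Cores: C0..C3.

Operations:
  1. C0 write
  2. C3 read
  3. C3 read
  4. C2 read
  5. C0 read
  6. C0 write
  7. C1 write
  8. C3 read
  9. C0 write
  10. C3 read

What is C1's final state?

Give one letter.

Answer: I

Derivation:
Op 1: C0 write [C0 write: invalidate none -> C0=M] -> [M,I,I,I]
Op 2: C3 read [C3 read from I: others=['C0=M'] -> C3=S, others downsized to S] -> [S,I,I,S]
Op 3: C3 read [C3 read: already in S, no change] -> [S,I,I,S]
Op 4: C2 read [C2 read from I: others=['C0=S', 'C3=S'] -> C2=S, others downsized to S] -> [S,I,S,S]
Op 5: C0 read [C0 read: already in S, no change] -> [S,I,S,S]
Op 6: C0 write [C0 write: invalidate ['C2=S', 'C3=S'] -> C0=M] -> [M,I,I,I]
Op 7: C1 write [C1 write: invalidate ['C0=M'] -> C1=M] -> [I,M,I,I]
Op 8: C3 read [C3 read from I: others=['C1=M'] -> C3=S, others downsized to S] -> [I,S,I,S]
Op 9: C0 write [C0 write: invalidate ['C1=S', 'C3=S'] -> C0=M] -> [M,I,I,I]
Op 10: C3 read [C3 read from I: others=['C0=M'] -> C3=S, others downsized to S] -> [S,I,I,S]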